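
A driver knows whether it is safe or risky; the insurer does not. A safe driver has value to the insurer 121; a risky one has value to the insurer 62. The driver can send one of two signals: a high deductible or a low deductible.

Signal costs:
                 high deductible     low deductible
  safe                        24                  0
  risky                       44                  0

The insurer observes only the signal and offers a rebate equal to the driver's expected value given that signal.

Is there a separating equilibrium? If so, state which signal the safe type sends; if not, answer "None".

None

Try safe → high deductible, risky → low deductible:
  Under separation the insurer infers type exactly: high deductible → safe (pays 121), low deductible → risky (pays 62).
  Safe: high deductible gives 121 − 24 = 97; low deductible gives 62 − 0 = 62. No deviation. ✓
  Risky: low deductible gives 62 − 0 = 62; high deductible gives 121 − 44 = 77. Would deviate. ✗
Try safe → low deductible, risky → high deductible:
  Under separation the insurer infers type exactly: low deductible → safe (pays 121), high deductible → risky (pays 62).
  Safe: low deductible gives 121 − 0 = 121; high deductible gives 62 − 24 = 38. No deviation. ✓
  Risky: high deductible gives 62 − 44 = 18; low deductible gives 121 − 0 = 121. Would deviate. ✗
Neither assignment is incentive-compatible.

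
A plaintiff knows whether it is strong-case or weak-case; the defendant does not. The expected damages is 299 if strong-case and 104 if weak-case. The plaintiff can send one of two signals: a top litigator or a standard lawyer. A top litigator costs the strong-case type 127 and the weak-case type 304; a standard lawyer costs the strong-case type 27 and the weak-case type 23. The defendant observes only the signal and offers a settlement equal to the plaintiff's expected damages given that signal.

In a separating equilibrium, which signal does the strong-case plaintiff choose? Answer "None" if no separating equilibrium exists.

top litigator

Try strong-case → top litigator, weak-case → standard lawyer:
  If types separate, top litigator earns payment 299 and standard lawyer earns 104.
  Strong-case: top litigator gives 299 − 127 = 172; standard lawyer gives 104 − 27 = 77. No deviation. ✓
  Weak-case: standard lawyer gives 104 − 23 = 81; top litigator gives 299 − 304 = -5. No deviation. ✓
Both hold — the strong-case type sends top litigator.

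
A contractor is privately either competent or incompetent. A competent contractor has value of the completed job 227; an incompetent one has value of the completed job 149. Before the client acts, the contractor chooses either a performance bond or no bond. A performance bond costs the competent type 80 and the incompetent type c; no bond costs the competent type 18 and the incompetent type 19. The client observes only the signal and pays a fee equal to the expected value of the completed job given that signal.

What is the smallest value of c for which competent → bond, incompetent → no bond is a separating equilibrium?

Under separation: bond → competent (pays 227); no bond → incompetent (pays 149).
Competent: 227 − 80 = 147 ≥ 149 − 18 = 131. Holds regardless of c. ✓
Incompetent: 149 − 19 ≥ 227 − c, so c ≥ 227 − 130 = 97.

97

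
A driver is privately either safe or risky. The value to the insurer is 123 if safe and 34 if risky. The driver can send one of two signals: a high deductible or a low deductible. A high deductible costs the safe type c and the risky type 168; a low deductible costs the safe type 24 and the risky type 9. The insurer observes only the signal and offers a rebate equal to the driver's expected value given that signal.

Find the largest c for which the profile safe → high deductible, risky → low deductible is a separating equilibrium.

113

Under separation: high deductible → safe (pays 123); low deductible → risky (pays 34).
Risky: 34 − 9 = 25 ≥ 123 − 168 = -45. Holds regardless of c. ✓
Safe: 123 − c ≥ 34 − 24, so c ≤ 123 − 10 = 113.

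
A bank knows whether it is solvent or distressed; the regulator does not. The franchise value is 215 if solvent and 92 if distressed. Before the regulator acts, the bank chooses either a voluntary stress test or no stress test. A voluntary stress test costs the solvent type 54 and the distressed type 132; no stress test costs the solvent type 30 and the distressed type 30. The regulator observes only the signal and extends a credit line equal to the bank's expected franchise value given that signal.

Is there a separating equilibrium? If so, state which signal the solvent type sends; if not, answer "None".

None

Try solvent → stress test, distressed → no stress test:
  If types separate, stress test earns payment 215 and no stress test earns 92.
  Solvent: stress test gives 215 − 54 = 161; no stress test gives 92 − 30 = 62. No deviation. ✓
  Distressed: no stress test gives 92 − 30 = 62; stress test gives 215 − 132 = 83. Would deviate. ✗
Try solvent → no stress test, distressed → stress test:
  If types separate, no stress test earns payment 215 and stress test earns 92.
  Solvent: no stress test gives 215 − 30 = 185; stress test gives 92 − 54 = 38. No deviation. ✓
  Distressed: stress test gives 92 − 132 = -40; no stress test gives 215 − 30 = 185. Would deviate. ✗
Neither assignment is incentive-compatible.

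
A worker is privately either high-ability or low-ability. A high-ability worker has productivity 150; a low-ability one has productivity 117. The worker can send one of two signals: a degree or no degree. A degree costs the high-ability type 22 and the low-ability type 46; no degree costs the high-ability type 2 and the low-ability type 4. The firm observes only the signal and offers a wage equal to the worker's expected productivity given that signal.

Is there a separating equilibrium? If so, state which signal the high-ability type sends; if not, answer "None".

degree

Try high-ability → degree, low-ability → no degree:
  Under separation the firm infers type exactly: degree → high-ability (pays 150), no degree → low-ability (pays 117).
  High-ability: degree gives 150 − 22 = 128; no degree gives 117 − 2 = 115. No deviation. ✓
  Low-ability: no degree gives 117 − 4 = 113; degree gives 150 − 46 = 104. No deviation. ✓
Both hold — the high-ability type sends degree.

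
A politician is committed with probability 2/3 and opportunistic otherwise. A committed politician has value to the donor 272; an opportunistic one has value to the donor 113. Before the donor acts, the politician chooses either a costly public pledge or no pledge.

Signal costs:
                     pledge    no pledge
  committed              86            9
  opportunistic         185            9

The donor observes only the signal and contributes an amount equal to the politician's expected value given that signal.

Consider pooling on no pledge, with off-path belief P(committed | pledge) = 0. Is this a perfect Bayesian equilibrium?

At the pooled signal (no pledge) the donor holds the prior 2/3 and pays 2/3·272 + 1/3·113 = 219. Off-path (pledge) belief 0 gives 0·272 + 1·113 = 113.
Committed: no pledge gives 219 − 9 = 210; pledge gives 113 − 86 = 27. Stays. ✓
Opportunistic: no pledge gives 219 − 9 = 210; pledge gives 113 − 185 = -72. Stays. ✓

Yes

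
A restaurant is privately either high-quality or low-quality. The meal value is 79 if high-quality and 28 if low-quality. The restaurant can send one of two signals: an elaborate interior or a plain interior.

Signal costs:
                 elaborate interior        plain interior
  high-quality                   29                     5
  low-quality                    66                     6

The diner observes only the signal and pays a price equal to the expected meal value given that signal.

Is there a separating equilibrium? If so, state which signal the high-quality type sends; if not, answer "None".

elaborate interior

Try high-quality → elaborate interior, low-quality → plain interior:
  If types separate, elaborate interior earns payment 79 and plain interior earns 28.
  High-quality: elaborate interior gives 79 − 29 = 50; plain interior gives 28 − 5 = 23. No deviation. ✓
  Low-quality: plain interior gives 28 − 6 = 22; elaborate interior gives 79 − 66 = 13. No deviation. ✓
Both hold — the high-quality type sends elaborate interior.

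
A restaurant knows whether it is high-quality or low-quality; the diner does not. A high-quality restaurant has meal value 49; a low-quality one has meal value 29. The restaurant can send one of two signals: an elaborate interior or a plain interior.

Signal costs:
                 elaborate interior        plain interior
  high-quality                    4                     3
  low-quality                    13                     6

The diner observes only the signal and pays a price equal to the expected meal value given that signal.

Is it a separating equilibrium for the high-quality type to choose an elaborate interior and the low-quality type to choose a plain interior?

If types separate, elaborate interior earns payment 49 and plain interior earns 29.
High-quality: elaborate interior gives 49 − 4 = 45; plain interior gives 29 − 3 = 26. No deviation. ✓
Low-quality: plain interior gives 29 − 6 = 23; elaborate interior gives 49 − 13 = 36. Would deviate. ✗

No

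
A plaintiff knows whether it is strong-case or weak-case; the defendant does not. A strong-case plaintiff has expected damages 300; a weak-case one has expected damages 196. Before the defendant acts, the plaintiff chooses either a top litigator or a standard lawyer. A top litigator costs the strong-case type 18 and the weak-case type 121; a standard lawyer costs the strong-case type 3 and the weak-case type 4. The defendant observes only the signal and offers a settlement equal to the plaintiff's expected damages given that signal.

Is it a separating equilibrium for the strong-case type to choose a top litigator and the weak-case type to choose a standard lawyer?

Yes

If types separate, top litigator earns payment 300 and standard lawyer earns 196.
Strong-case: top litigator gives 300 − 18 = 282; standard lawyer gives 196 − 3 = 193. No deviation. ✓
Weak-case: standard lawyer gives 196 − 4 = 192; top litigator gives 300 − 121 = 179. No deviation. ✓
Neither type gains from mimicking the other.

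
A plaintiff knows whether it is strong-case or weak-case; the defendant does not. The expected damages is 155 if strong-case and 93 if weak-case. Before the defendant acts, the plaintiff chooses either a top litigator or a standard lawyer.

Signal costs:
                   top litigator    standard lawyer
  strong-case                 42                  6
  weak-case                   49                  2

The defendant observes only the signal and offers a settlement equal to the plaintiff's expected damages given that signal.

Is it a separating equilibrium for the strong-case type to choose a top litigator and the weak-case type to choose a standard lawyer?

Under separation the defendant infers type exactly: top litigator → strong-case (pays 155), standard lawyer → weak-case (pays 93).
Strong-case: top litigator gives 155 − 42 = 113; standard lawyer gives 93 − 6 = 87. No deviation. ✓
Weak-case: standard lawyer gives 93 − 2 = 91; top litigator gives 155 − 49 = 106. Would deviate. ✗

No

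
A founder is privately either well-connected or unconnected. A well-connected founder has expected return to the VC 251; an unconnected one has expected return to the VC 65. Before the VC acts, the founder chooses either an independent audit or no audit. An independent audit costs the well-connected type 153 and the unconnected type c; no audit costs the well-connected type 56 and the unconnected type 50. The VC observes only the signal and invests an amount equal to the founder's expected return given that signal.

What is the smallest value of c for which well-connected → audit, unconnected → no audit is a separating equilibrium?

Under separation: audit → well-connected (pays 251); no audit → unconnected (pays 65).
Well-connected: 251 − 153 = 98 ≥ 65 − 56 = 9. Holds regardless of c. ✓
Unconnected: 65 − 50 ≥ 251 − c, so c ≥ 251 − 15 = 236.

236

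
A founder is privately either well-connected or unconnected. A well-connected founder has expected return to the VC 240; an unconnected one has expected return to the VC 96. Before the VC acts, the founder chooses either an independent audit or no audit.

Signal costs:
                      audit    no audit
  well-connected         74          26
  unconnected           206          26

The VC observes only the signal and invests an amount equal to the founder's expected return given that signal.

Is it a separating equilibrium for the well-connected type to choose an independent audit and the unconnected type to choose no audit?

Yes

If types separate, audit earns payment 240 and no audit earns 96.
Well-connected: audit gives 240 − 74 = 166; no audit gives 96 − 26 = 70. No deviation. ✓
Unconnected: no audit gives 96 − 26 = 70; audit gives 240 − 206 = 34. No deviation. ✓
Neither type gains from mimicking the other.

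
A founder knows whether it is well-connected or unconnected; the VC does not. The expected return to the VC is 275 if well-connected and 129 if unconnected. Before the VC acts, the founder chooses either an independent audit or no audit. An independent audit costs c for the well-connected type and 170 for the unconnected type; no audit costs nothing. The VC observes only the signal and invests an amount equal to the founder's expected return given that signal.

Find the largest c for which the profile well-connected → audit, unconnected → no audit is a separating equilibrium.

Under separation: audit → well-connected (pays 275); no audit → unconnected (pays 129).
Unconnected: 129 − 0 = 129 ≥ 275 − 170 = 105. Holds regardless of c. ✓
Well-connected: 275 − c ≥ 129 − 0, so c ≤ 275 − 129 = 146.

146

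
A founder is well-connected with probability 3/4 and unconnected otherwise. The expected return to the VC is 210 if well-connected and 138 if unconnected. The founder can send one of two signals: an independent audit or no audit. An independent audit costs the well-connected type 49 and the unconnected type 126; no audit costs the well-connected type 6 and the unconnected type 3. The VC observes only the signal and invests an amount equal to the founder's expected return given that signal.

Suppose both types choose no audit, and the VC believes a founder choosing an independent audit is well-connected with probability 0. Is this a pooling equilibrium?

Yes

On the equilibrium path (no audit) the VC holds the prior 3/4 and pays 3/4·210 + 1/4·138 = 192. Off-path (audit) belief 0 gives 0·210 + 1·138 = 138.
Well-connected: no audit gives 192 − 6 = 186; audit gives 138 − 49 = 89. Stays. ✓
Unconnected: no audit gives 192 − 3 = 189; audit gives 138 − 126 = 12. Stays. ✓
Beliefs are Bayes-consistent on-path and both types best-respond.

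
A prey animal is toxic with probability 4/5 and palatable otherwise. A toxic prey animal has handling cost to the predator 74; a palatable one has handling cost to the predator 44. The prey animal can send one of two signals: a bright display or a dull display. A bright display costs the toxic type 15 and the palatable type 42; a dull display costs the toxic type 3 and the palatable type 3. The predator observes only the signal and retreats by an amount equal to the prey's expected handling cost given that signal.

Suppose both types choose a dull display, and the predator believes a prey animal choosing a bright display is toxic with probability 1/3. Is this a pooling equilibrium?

At the pooled signal (dull display) the predator holds the prior 4/5 and pays 4/5·74 + 1/5·44 = 68. Off-path (bright display) belief 1/3 gives 1/3·74 + 2/3·44 = 54.
Toxic: dull display gives 68 − 3 = 65; bright display gives 54 − 15 = 39. Stays. ✓
Palatable: dull display gives 68 − 3 = 65; bright display gives 54 − 42 = 12. Stays. ✓

Yes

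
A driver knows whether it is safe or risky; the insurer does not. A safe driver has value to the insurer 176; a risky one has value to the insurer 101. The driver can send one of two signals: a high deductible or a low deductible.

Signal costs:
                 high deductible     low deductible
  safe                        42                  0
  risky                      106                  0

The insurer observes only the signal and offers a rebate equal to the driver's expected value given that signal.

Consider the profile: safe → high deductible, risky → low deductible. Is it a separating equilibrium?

Yes

If types separate, high deductible earns payment 176 and low deductible earns 101.
Safe: high deductible gives 176 − 42 = 134; low deductible gives 101 − 0 = 101. No deviation. ✓
Risky: low deductible gives 101 − 0 = 101; high deductible gives 176 − 106 = 70. No deviation. ✓
Neither type gains from mimicking the other.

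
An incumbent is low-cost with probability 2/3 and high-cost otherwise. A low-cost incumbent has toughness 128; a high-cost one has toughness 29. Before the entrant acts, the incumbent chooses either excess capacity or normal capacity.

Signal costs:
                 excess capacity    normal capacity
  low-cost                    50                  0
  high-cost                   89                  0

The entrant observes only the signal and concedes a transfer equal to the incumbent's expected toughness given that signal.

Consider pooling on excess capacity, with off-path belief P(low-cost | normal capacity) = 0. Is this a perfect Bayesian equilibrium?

No

On the equilibrium path (excess capacity) the entrant holds the prior 2/3 and pays 2/3·128 + 1/3·29 = 95. Off-path (normal capacity) belief 0 gives 0·128 + 1·29 = 29.
Low-cost: excess capacity gives 95 − 50 = 45; normal capacity gives 29 − 0 = 29. Stays. ✓
High-cost: excess capacity gives 95 − 89 = 6; normal capacity gives 29 − 0 = 29. Deviates. ✗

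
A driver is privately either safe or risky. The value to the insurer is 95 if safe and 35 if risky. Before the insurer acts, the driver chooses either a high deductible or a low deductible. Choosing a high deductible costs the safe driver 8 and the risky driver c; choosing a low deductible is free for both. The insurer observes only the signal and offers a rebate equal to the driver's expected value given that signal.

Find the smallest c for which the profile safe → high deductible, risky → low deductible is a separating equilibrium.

60

Under separation: high deductible → safe (pays 95); low deductible → risky (pays 35).
Safe: 95 − 8 = 87 ≥ 35 − 0 = 35. Holds regardless of c. ✓
Risky: 35 − 0 ≥ 95 − c, so c ≥ 95 − 35 = 60.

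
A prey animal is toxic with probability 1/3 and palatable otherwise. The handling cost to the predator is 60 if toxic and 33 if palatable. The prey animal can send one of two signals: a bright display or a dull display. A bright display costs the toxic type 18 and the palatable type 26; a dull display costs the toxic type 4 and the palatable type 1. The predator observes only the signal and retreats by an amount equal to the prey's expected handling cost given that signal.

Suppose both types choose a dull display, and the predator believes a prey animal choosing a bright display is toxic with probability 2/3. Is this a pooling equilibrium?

Yes

At the pooled signal (dull display) the predator holds the prior 1/3 and pays 1/3·60 + 2/3·33 = 42. Off-path (bright display) belief 2/3 gives 2/3·60 + 1/3·33 = 51.
Toxic: dull display gives 42 − 4 = 38; bright display gives 51 − 18 = 33. Stays. ✓
Palatable: dull display gives 42 − 1 = 41; bright display gives 51 − 26 = 25. Stays. ✓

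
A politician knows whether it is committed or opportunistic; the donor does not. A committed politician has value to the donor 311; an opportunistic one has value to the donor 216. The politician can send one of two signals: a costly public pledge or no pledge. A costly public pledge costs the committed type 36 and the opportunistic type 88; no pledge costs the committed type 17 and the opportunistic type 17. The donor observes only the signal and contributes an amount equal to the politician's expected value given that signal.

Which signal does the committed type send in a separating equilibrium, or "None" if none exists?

Try committed → pledge, opportunistic → no pledge:
  Under separation the donor infers type exactly: pledge → committed (pays 311), no pledge → opportunistic (pays 216).
  Committed: pledge gives 311 − 36 = 275; no pledge gives 216 − 17 = 199. No deviation. ✓
  Opportunistic: no pledge gives 216 − 17 = 199; pledge gives 311 − 88 = 223. Would deviate. ✗
Try committed → no pledge, opportunistic → pledge:
  Under separation the donor infers type exactly: no pledge → committed (pays 311), pledge → opportunistic (pays 216).
  Committed: no pledge gives 311 − 17 = 294; pledge gives 216 − 36 = 180. No deviation. ✓
  Opportunistic: pledge gives 216 − 88 = 128; no pledge gives 311 − 17 = 294. Would deviate. ✗
Neither assignment is incentive-compatible.

None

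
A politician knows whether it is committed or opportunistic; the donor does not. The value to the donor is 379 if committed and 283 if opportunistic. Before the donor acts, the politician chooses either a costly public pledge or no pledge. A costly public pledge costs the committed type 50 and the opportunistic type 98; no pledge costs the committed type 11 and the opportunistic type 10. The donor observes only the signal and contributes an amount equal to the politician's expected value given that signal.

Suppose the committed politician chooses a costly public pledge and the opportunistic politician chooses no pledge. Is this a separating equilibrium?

If types separate, pledge earns payment 379 and no pledge earns 283.
Committed: pledge gives 379 − 50 = 329; no pledge gives 283 − 11 = 272. No deviation. ✓
Opportunistic: no pledge gives 283 − 10 = 273; pledge gives 379 − 98 = 281. Would deviate. ✗

No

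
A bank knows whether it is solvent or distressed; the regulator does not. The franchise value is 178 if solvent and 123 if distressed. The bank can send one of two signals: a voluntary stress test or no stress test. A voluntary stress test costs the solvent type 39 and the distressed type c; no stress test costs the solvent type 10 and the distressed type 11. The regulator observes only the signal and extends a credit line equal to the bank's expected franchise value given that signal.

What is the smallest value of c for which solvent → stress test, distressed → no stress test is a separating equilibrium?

66

Under separation: stress test → solvent (pays 178); no stress test → distressed (pays 123).
Solvent: 178 − 39 = 139 ≥ 123 − 10 = 113. Holds regardless of c. ✓
Distressed: 123 − 11 ≥ 178 − c, so c ≥ 178 − 112 = 66.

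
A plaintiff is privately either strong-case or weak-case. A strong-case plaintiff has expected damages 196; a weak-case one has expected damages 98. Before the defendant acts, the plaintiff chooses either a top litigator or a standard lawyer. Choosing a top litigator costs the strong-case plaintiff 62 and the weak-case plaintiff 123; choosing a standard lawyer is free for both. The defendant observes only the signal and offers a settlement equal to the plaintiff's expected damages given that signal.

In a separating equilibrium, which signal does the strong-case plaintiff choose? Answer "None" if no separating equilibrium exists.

Try strong-case → top litigator, weak-case → standard lawyer:
  If types separate, top litigator earns payment 196 and standard lawyer earns 98.
  Strong-case: top litigator gives 196 − 62 = 134; standard lawyer gives 98 − 0 = 98. No deviation. ✓
  Weak-case: standard lawyer gives 98 − 0 = 98; top litigator gives 196 − 123 = 73. No deviation. ✓
Both hold — the strong-case type sends top litigator.

top litigator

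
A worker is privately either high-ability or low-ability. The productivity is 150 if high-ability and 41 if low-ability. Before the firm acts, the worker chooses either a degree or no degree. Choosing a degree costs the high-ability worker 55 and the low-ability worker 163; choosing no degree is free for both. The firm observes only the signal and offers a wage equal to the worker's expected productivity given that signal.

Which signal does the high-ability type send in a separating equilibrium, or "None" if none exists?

Try high-ability → degree, low-ability → no degree:
  Under separation the firm infers type exactly: degree → high-ability (pays 150), no degree → low-ability (pays 41).
  High-ability: degree gives 150 − 55 = 95; no degree gives 41 − 0 = 41. No deviation. ✓
  Low-ability: no degree gives 41 − 0 = 41; degree gives 150 − 163 = -13. No deviation. ✓
Both hold — the high-ability type sends degree.

degree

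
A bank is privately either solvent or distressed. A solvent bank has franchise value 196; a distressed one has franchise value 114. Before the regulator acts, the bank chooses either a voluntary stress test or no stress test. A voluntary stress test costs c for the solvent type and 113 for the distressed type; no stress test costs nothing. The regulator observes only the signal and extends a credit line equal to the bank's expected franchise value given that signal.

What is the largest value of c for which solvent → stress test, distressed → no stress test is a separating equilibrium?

82

Under separation: stress test → solvent (pays 196); no stress test → distressed (pays 114).
Distressed: 114 − 0 = 114 ≥ 196 − 113 = 83. Holds regardless of c. ✓
Solvent: 196 − c ≥ 114 − 0, so c ≤ 196 − 114 = 82.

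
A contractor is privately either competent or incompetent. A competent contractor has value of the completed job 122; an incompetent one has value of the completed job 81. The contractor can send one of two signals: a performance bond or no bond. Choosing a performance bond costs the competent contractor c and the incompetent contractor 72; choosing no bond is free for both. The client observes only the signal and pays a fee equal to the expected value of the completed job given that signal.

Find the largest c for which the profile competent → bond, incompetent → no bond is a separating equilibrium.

Under separation: bond → competent (pays 122); no bond → incompetent (pays 81).
Incompetent: 81 − 0 = 81 ≥ 122 − 72 = 50. Holds regardless of c. ✓
Competent: 122 − c ≥ 81 − 0, so c ≤ 122 − 81 = 41.

41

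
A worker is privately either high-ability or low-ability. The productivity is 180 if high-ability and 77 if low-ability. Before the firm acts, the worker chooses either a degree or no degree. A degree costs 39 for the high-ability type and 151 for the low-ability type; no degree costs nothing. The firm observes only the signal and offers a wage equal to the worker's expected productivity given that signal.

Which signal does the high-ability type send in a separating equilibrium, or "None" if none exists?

degree

Try high-ability → degree, low-ability → no degree:
  Under separation the firm infers type exactly: degree → high-ability (pays 180), no degree → low-ability (pays 77).
  High-ability: degree gives 180 − 39 = 141; no degree gives 77 − 0 = 77. No deviation. ✓
  Low-ability: no degree gives 77 − 0 = 77; degree gives 180 − 151 = 29. No deviation. ✓
Both hold — the high-ability type sends degree.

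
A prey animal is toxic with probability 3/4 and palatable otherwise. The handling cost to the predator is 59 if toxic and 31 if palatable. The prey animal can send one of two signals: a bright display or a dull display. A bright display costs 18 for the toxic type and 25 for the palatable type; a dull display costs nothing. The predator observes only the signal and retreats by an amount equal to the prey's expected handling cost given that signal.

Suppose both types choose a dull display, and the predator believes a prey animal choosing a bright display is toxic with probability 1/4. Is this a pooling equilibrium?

Yes

At the pooled signal (dull display) the predator holds the prior 3/4 and pays 3/4·59 + 1/4·31 = 52. Off-path (bright display) belief 1/4 gives 1/4·59 + 3/4·31 = 38.
Toxic: dull display gives 52 − 0 = 52; bright display gives 38 − 18 = 20. Stays. ✓
Palatable: dull display gives 52 − 0 = 52; bright display gives 38 − 25 = 13. Stays. ✓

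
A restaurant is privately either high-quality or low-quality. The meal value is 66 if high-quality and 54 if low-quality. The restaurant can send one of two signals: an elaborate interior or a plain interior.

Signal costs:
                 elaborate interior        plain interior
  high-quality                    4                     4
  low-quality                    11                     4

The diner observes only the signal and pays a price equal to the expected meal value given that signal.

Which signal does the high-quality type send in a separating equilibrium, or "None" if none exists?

None

Try high-quality → elaborate interior, low-quality → plain interior:
  Under separation the diner infers type exactly: elaborate interior → high-quality (pays 66), plain interior → low-quality (pays 54).
  High-quality: elaborate interior gives 66 − 4 = 62; plain interior gives 54 − 4 = 50. No deviation. ✓
  Low-quality: plain interior gives 54 − 4 = 50; elaborate interior gives 66 − 11 = 55. Would deviate. ✗
Try high-quality → plain interior, low-quality → elaborate interior:
  Under separation the diner infers type exactly: plain interior → high-quality (pays 66), elaborate interior → low-quality (pays 54).
  High-quality: plain interior gives 66 − 4 = 62; elaborate interior gives 54 − 4 = 50. No deviation. ✓
  Low-quality: elaborate interior gives 54 − 11 = 43; plain interior gives 66 − 4 = 62. Would deviate. ✗
Neither assignment is incentive-compatible.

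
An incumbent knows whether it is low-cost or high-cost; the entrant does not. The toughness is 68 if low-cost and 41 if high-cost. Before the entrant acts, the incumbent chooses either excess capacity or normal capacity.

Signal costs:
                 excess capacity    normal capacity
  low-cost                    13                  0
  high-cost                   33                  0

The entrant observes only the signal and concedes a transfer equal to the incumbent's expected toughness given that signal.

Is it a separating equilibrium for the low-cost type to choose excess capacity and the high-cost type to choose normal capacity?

If types separate, excess capacity earns payment 68 and normal capacity earns 41.
Low-cost: excess capacity gives 68 − 13 = 55; normal capacity gives 41 − 0 = 41. No deviation. ✓
High-cost: normal capacity gives 41 − 0 = 41; excess capacity gives 68 − 33 = 35. No deviation. ✓
Neither type gains from mimicking the other.

Yes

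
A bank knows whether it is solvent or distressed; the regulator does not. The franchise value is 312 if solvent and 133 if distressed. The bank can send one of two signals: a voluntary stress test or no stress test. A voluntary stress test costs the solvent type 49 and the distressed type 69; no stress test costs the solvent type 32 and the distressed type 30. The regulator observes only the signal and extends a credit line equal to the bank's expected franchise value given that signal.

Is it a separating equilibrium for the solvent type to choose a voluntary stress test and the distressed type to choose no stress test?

No

Under separation the regulator infers type exactly: stress test → solvent (pays 312), no stress test → distressed (pays 133).
Solvent: stress test gives 312 − 49 = 263; no stress test gives 133 − 32 = 101. No deviation. ✓
Distressed: no stress test gives 133 − 30 = 103; stress test gives 312 − 69 = 243. Would deviate. ✗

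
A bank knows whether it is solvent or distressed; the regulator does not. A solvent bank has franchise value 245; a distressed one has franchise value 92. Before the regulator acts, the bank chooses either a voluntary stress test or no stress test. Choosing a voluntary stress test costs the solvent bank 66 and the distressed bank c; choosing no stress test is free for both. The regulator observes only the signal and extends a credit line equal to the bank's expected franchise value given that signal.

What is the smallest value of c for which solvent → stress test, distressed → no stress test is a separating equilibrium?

153

Under separation: stress test → solvent (pays 245); no stress test → distressed (pays 92).
Solvent: 245 − 66 = 179 ≥ 92 − 0 = 92. Holds regardless of c. ✓
Distressed: 92 − 0 ≥ 245 − c, so c ≥ 245 − 92 = 153.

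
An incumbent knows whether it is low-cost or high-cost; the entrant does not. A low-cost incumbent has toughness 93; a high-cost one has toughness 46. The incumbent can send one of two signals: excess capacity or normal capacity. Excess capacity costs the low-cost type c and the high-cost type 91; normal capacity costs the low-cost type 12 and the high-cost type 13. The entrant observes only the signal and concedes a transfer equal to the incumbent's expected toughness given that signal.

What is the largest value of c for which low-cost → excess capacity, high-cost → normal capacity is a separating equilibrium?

Under separation: excess capacity → low-cost (pays 93); normal capacity → high-cost (pays 46).
High-cost: 46 − 13 = 33 ≥ 93 − 91 = 2. Holds regardless of c. ✓
Low-cost: 93 − c ≥ 46 − 12, so c ≤ 93 − 34 = 59.

59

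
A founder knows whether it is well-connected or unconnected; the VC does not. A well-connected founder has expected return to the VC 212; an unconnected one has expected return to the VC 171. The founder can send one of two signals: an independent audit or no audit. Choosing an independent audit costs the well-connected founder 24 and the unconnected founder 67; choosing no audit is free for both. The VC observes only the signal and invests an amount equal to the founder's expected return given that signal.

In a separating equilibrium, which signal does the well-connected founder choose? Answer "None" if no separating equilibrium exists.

audit

Try well-connected → audit, unconnected → no audit:
  If types separate, audit earns payment 212 and no audit earns 171.
  Well-connected: audit gives 212 − 24 = 188; no audit gives 171 − 0 = 171. No deviation. ✓
  Unconnected: no audit gives 171 − 0 = 171; audit gives 212 − 67 = 145. No deviation. ✓
Both hold — the well-connected type sends audit.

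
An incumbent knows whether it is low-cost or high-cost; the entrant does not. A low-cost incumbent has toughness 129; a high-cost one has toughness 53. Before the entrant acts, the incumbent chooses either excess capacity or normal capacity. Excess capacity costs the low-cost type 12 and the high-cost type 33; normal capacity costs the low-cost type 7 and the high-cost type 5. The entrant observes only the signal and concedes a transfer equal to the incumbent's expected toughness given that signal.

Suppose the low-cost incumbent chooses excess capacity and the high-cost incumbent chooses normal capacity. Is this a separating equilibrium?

If types separate, excess capacity earns payment 129 and normal capacity earns 53.
Low-cost: excess capacity gives 129 − 12 = 117; normal capacity gives 53 − 7 = 46. No deviation. ✓
High-cost: normal capacity gives 53 − 5 = 48; excess capacity gives 129 − 33 = 96. Would deviate. ✗

No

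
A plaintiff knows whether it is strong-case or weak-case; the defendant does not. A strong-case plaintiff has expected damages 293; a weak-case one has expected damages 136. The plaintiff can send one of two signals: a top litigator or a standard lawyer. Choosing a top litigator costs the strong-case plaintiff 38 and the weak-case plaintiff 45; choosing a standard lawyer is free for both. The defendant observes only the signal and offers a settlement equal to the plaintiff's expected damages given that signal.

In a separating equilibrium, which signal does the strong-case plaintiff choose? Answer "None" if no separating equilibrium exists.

None

Try strong-case → top litigator, weak-case → standard lawyer:
  If types separate, top litigator earns payment 293 and standard lawyer earns 136.
  Strong-case: top litigator gives 293 − 38 = 255; standard lawyer gives 136 − 0 = 136. No deviation. ✓
  Weak-case: standard lawyer gives 136 − 0 = 136; top litigator gives 293 − 45 = 248. Would deviate. ✗
Try strong-case → standard lawyer, weak-case → top litigator:
  If types separate, standard lawyer earns payment 293 and top litigator earns 136.
  Strong-case: standard lawyer gives 293 − 0 = 293; top litigator gives 136 − 38 = 98. No deviation. ✓
  Weak-case: top litigator gives 136 − 45 = 91; standard lawyer gives 293 − 0 = 293. Would deviate. ✗
Neither assignment is incentive-compatible.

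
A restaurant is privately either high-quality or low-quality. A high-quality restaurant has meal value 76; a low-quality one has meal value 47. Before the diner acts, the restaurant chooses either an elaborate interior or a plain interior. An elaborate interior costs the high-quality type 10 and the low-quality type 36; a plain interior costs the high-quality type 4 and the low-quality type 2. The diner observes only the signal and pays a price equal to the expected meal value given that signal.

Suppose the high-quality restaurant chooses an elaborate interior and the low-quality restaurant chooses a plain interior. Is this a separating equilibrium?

Under separation the diner infers type exactly: elaborate interior → high-quality (pays 76), plain interior → low-quality (pays 47).
High-quality: elaborate interior gives 76 − 10 = 66; plain interior gives 47 − 4 = 43. No deviation. ✓
Low-quality: plain interior gives 47 − 2 = 45; elaborate interior gives 76 − 36 = 40. No deviation. ✓
Both incentive constraints hold.

Yes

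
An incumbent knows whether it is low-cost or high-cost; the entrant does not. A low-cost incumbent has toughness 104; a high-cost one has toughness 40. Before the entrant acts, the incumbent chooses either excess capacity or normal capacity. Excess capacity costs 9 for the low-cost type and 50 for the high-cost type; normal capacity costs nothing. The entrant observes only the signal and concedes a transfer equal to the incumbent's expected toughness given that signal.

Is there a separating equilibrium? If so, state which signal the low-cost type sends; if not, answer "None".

Try low-cost → excess capacity, high-cost → normal capacity:
  If types separate, excess capacity earns payment 104 and normal capacity earns 40.
  Low-cost: excess capacity gives 104 − 9 = 95; normal capacity gives 40 − 0 = 40. No deviation. ✓
  High-cost: normal capacity gives 40 − 0 = 40; excess capacity gives 104 − 50 = 54. Would deviate. ✗
Try low-cost → normal capacity, high-cost → excess capacity:
  If types separate, normal capacity earns payment 104 and excess capacity earns 40.
  Low-cost: normal capacity gives 104 − 0 = 104; excess capacity gives 40 − 9 = 31. No deviation. ✓
  High-cost: excess capacity gives 40 − 50 = -10; normal capacity gives 104 − 0 = 104. Would deviate. ✗
Neither assignment is incentive-compatible.

None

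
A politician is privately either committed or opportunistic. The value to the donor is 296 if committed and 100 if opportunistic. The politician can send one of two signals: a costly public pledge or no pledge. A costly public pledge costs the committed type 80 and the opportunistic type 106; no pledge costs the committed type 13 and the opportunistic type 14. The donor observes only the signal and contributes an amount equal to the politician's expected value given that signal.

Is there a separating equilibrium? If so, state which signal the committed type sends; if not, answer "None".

None

Try committed → pledge, opportunistic → no pledge:
  If types separate, pledge earns payment 296 and no pledge earns 100.
  Committed: pledge gives 296 − 80 = 216; no pledge gives 100 − 13 = 87. No deviation. ✓
  Opportunistic: no pledge gives 100 − 14 = 86; pledge gives 296 − 106 = 190. Would deviate. ✗
Try committed → no pledge, opportunistic → pledge:
  If types separate, no pledge earns payment 296 and pledge earns 100.
  Committed: no pledge gives 296 − 13 = 283; pledge gives 100 − 80 = 20. No deviation. ✓
  Opportunistic: pledge gives 100 − 106 = -6; no pledge gives 296 − 14 = 282. Would deviate. ✗
Neither assignment is incentive-compatible.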